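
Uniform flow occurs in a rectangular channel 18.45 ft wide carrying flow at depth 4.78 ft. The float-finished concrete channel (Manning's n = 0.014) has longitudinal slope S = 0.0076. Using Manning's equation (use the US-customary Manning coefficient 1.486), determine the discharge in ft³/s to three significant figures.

1750 ft³/s

A = b·y = 18.45 × 4.78 = 88.19 ft²
P = b + 2y = 18.45 + 2×4.78 = 28.01 ft
R = A/P = 88.19/28.01 = 3.149 ft
Q = (1.486/n)·A·R^(2/3)·S^(1/2) = (1.486/0.014) × 88.19 × 3.149^(2/3) × 0.0076^(1/2) = 1753 ft³/s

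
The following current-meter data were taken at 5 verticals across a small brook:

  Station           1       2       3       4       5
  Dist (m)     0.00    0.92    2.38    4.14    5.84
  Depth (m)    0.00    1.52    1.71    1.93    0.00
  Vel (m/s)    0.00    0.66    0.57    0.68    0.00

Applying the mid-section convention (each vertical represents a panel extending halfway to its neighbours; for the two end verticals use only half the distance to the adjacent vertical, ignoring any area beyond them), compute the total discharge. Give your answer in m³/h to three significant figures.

18100 m³/h

w_2 = (2.38 − 0.00)/2 = 1.19 m; q_2 = 0.66 × 1.52 × 1.19 = 1.194 m³/s
w_3 = (4.14 − 0.92)/2 = 1.61 m; q_3 = 0.57 × 1.71 × 1.61 = 1.569 m³/s
w_4 = (5.84 − 2.38)/2 = 1.73 m; q_4 = 0.68 × 1.93 × 1.73 = 2.270 m³/s
Stations 1, 5 contribute zero (depth or velocity is 0).
Q = Σ qᵢ = 5.034 m³/s
= 5.034 × 3600 = 18120 m³/h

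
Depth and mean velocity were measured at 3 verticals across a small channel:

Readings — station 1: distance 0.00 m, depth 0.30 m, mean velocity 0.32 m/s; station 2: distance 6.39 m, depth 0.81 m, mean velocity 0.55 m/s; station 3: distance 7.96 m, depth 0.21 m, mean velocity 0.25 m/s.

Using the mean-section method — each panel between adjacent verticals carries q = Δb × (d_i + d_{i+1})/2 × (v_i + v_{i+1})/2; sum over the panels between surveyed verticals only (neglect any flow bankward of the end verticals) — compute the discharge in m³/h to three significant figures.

6710 m³/h

Panel 1-2: Δb = 6.39 m, d̄ = (0.30+0.81)/2 = 0.555, v̄ = (0.32+0.55)/2 = 0.435 → q = 6.39×0.555×0.435 = 1.543 m³/s
Panel 2-3: Δb = 1.57 m, d̄ = (0.81+0.21)/2 = 0.51, v̄ = (0.55+0.25)/2 = 0.4 → q = 1.57×0.51×0.4 = 0.3203 m³/s
Q = Σ q = 1.863 m³/s
= 1.863 × 3600 = 6707 m³/h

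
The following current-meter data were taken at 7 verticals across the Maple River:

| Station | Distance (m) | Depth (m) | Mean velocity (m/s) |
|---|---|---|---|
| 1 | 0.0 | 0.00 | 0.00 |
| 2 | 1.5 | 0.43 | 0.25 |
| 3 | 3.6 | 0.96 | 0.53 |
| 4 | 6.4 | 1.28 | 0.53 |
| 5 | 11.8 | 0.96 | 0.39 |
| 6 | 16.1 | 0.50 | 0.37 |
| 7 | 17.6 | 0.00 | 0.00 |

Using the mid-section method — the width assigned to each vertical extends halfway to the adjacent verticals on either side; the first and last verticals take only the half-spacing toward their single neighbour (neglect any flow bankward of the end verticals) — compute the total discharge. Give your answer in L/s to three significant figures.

w_2 = (3.6 − 0.0)/2 = 1.8 m; q_2 = 0.25 × 0.43 × 1.8 = 0.1935 m³/s
w_3 = (6.4 − 1.5)/2 = 2.45 m; q_3 = 0.53 × 0.96 × 2.45 = 1.247 m³/s
w_4 = (11.8 − 3.6)/2 = 4.1 m; q_4 = 0.53 × 1.28 × 4.1 = 2.781 m³/s
w_5 = (16.1 − 6.4)/2 = 4.85 m; q_5 = 0.39 × 0.96 × 4.85 = 1.816 m³/s
w_6 = (17.6 − 11.8)/2 = 2.9 m; q_6 = 0.37 × 0.50 × 2.9 = 0.5365 m³/s
Stations 1, 7 contribute zero (depth or velocity is 0).
Q = Σ qᵢ = 6.574 m³/s
= 6.574 × 1000 = 6574 L/s

6570 L/s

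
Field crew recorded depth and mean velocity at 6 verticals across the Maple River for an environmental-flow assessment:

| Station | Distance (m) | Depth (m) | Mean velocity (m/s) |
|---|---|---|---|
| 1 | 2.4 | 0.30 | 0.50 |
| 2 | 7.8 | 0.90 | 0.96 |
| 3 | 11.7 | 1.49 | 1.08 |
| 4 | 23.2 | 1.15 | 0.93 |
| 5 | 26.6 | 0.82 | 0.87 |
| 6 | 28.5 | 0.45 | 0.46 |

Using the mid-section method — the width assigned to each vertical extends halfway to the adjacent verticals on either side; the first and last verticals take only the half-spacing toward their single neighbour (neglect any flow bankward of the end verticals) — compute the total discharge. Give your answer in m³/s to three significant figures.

26.9 m³/s

w_1 = (7.8 − 2.4)/2 = 2.7 m; q_1 = 0.50 × 0.30 × 2.7 = 0.4050 m³/s
w_2 = (11.7 − 2.4)/2 = 4.65 m; q_2 = 0.96 × 0.90 × 4.65 = 4.018 m³/s
w_3 = (23.2 − 7.8)/2 = 7.7 m; q_3 = 1.08 × 1.49 × 7.7 = 12.39 m³/s
w_4 = (26.6 − 11.7)/2 = 7.45 m; q_4 = 0.93 × 1.15 × 7.45 = 7.968 m³/s
w_5 = (28.5 − 23.2)/2 = 2.65 m; q_5 = 0.87 × 0.82 × 2.65 = 1.891 m³/s
w_6 = (28.5 − 26.6)/2 = 0.95 m; q_6 = 0.46 × 0.45 × 0.95 = 0.1967 m³/s
Q = Σ qᵢ = 26.87 m³/s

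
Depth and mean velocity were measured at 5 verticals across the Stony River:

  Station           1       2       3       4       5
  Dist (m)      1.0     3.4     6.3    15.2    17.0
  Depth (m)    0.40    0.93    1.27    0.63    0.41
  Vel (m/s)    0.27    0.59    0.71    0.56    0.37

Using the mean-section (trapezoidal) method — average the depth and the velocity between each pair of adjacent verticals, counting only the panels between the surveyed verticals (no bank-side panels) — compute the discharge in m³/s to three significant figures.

Panel 1-2: Δb = 2.4 m, d̄ = (0.40+0.93)/2 = 0.665, v̄ = (0.27+0.59)/2 = 0.43 → q = 2.4×0.665×0.43 = 0.6863 m³/s
Panel 2-3: Δb = 2.9 m, d̄ = (0.93+1.27)/2 = 1.1, v̄ = (0.59+0.71)/2 = 0.65 → q = 2.9×1.1×0.65 = 2.074 m³/s
Panel 3-4: Δb = 8.9 m, d̄ = (1.27+0.63)/2 = 0.95, v̄ = (0.71+0.56)/2 = 0.635 → q = 8.9×0.95×0.635 = 5.369 m³/s
Panel 4-5: Δb = 1.8 m, d̄ = (0.63+0.41)/2 = 0.52, v̄ = (0.56+0.37)/2 = 0.465 → q = 1.8×0.52×0.465 = 0.4352 m³/s
Q = Σ q = 8.564 m³/s

8.56 m³/s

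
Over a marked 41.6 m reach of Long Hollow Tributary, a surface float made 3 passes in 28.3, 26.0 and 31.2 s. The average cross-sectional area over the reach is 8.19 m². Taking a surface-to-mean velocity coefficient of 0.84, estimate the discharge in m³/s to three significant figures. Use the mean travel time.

10.0 m³/s

t̄ = (28.3 + 26.0 + 31.2) / 3 = 28.5 s
v_surface = L / t̄ = 41.6 / 28.5 = 1.460 m/s
v_mean = 0.84 × 1.460 = 1.226 m/s
Q = A × v_mean = 8.19 × 1.226 = 10.04 m³/s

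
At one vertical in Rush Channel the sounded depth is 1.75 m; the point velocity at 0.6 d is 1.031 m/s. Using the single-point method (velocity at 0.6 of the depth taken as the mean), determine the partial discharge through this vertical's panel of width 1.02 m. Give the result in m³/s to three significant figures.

1.84 m³/s

v̄ = v₀.₆ = 1.031 m/s
q = v̄ × d × w = 1.031 × 1.75 × 1.02 = 1.840 m³/s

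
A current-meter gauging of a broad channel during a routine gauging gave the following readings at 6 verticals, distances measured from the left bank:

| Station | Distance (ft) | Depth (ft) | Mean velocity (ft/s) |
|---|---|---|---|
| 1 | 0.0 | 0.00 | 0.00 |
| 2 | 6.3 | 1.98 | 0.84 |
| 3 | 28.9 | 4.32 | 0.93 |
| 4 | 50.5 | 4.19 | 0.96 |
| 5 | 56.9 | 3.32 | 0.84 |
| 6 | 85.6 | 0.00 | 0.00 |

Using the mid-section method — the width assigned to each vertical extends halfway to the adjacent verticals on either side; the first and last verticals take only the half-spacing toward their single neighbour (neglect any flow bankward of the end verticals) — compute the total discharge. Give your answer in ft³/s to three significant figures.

218 ft³/s

w_2 = (28.9 − 0.0)/2 = 14.45 ft; q_2 = 0.84 × 1.98 × 14.45 = 24.03 ft³/s
w_3 = (50.5 − 6.3)/2 = 22.1 ft; q_3 = 0.93 × 4.32 × 22.1 = 88.79 ft³/s
w_4 = (56.9 − 28.9)/2 = 14 ft; q_4 = 0.96 × 4.19 × 14 = 56.31 ft³/s
w_5 = (85.6 − 50.5)/2 = 17.55 ft; q_5 = 0.84 × 3.32 × 17.55 = 48.94 ft³/s
Stations 1, 6 contribute zero (depth or velocity is 0).
Q = Σ qᵢ = 218.1 ft³/s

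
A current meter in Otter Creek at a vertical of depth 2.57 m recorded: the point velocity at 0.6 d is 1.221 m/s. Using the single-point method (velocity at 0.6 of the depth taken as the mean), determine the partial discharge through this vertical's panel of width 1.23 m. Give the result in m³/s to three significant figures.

3.86 m³/s

v̄ = v₀.₆ = 1.221 m/s
q = v̄ × d × w = 1.221 × 2.57 × 1.23 = 3.860 m³/s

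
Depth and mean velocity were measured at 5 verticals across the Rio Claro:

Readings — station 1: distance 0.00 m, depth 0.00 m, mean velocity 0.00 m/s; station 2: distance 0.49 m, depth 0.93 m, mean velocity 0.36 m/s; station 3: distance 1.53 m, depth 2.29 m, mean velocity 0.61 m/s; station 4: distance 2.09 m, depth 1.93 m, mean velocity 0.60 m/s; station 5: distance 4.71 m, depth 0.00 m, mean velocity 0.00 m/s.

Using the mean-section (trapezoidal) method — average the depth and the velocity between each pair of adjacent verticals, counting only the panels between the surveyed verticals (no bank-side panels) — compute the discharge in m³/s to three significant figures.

Panel 1-2: Δb = 0.49 m, d̄ = (0.00+0.93)/2 = 0.465, v̄ = (0.00+0.36)/2 = 0.18 → q = 0.49×0.465×0.18 = 0.04101 m³/s
Panel 2-3: Δb = 1.04 m, d̄ = (0.93+2.29)/2 = 1.61, v̄ = (0.36+0.61)/2 = 0.485 → q = 1.04×1.61×0.485 = 0.8121 m³/s
Panel 3-4: Δb = 0.56 m, d̄ = (2.29+1.93)/2 = 2.11, v̄ = (0.61+0.60)/2 = 0.605 → q = 0.56×2.11×0.605 = 0.7149 m³/s
Panel 4-5: Δb = 2.62 m, d̄ = (1.93+0.00)/2 = 0.965, v̄ = (0.60+0.00)/2 = 0.3 → q = 2.62×0.965×0.3 = 0.7585 m³/s
Q = Σ q = 2.326 m³/s

2.33 m³/s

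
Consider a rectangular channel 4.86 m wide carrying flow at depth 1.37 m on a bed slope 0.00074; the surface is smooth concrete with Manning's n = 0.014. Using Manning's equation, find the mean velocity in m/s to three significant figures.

A = b·y = 4.86 × 1.37 = 6.658 m²
P = b + 2y = 4.86 + 2×1.37 = 7.600 m
R = A/P = 6.658/7.600 = 0.8761 m
Q = (1/n)·A·R^(2/3)·S^(1/2) = (1/0.014) × 6.658 × 0.8761^(2/3) × 0.00074^(1/2) = 11.85 m³/s
V = Q/A = 11.85/6.658 = 1.779 m/s

1.78 m/s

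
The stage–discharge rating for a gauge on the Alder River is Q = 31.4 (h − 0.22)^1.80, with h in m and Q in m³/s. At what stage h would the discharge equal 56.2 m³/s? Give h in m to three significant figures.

h − h₀ = (Q/C)^(1/b) = (56.2/31.4)^(1/1.80) = 1.382 m
h = 0.22 + 1.382 = 1.602 m

1.60 m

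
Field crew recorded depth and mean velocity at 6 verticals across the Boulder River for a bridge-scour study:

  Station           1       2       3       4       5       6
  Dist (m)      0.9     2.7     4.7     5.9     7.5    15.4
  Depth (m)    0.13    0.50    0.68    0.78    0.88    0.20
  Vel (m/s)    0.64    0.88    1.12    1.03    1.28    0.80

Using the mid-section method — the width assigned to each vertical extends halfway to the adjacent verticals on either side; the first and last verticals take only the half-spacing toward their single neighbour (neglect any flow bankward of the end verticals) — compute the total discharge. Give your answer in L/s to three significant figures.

w_1 = (2.7 − 0.9)/2 = 0.9 m; q_1 = 0.64 × 0.13 × 0.9 = 0.07488 m³/s
w_2 = (4.7 − 0.9)/2 = 1.9 m; q_2 = 0.88 × 0.50 × 1.9 = 0.8360 m³/s
w_3 = (5.9 − 2.7)/2 = 1.6 m; q_3 = 1.12 × 0.68 × 1.6 = 1.219 m³/s
w_4 = (7.5 − 4.7)/2 = 1.4 m; q_4 = 1.03 × 0.78 × 1.4 = 1.125 m³/s
w_5 = (15.4 − 5.9)/2 = 4.75 m; q_5 = 1.28 × 0.88 × 4.75 = 5.350 m³/s
w_6 = (15.4 − 7.5)/2 = 3.95 m; q_6 = 0.80 × 0.20 × 3.95 = 0.6320 m³/s
Q = Σ qᵢ = 9.237 m³/s
= 9.237 × 1000 = 9237 L/s

9240 L/s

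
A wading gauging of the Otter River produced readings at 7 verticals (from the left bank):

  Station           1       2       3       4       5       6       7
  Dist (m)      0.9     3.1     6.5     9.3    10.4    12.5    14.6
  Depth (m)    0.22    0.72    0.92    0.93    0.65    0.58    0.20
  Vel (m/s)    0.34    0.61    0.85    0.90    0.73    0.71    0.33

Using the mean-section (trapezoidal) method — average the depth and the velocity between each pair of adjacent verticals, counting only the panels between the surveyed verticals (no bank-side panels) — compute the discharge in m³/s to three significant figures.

6.86 m³/s

Panel 1-2: Δb = 2.2 m, d̄ = (0.22+0.72)/2 = 0.47, v̄ = (0.34+0.61)/2 = 0.475 → q = 2.2×0.47×0.475 = 0.4912 m³/s
Panel 2-3: Δb = 3.4 m, d̄ = (0.72+0.92)/2 = 0.82, v̄ = (0.61+0.85)/2 = 0.73 → q = 3.4×0.82×0.73 = 2.035 m³/s
Panel 3-4: Δb = 2.8 m, d̄ = (0.92+0.93)/2 = 0.925, v̄ = (0.85+0.90)/2 = 0.875 → q = 2.8×0.925×0.875 = 2.266 m³/s
Panel 4-5: Δb = 1.1 m, d̄ = (0.93+0.65)/2 = 0.79, v̄ = (0.90+0.73)/2 = 0.815 → q = 1.1×0.79×0.815 = 0.7082 m³/s
Panel 5-6: Δb = 2.1 m, d̄ = (0.65+0.58)/2 = 0.615, v̄ = (0.73+0.71)/2 = 0.72 → q = 2.1×0.615×0.72 = 0.9299 m³/s
Panel 6-7: Δb = 2.1 m, d̄ = (0.58+0.20)/2 = 0.39, v̄ = (0.71+0.33)/2 = 0.52 → q = 2.1×0.39×0.52 = 0.4259 m³/s
Q = Σ q = 6.857 m³/s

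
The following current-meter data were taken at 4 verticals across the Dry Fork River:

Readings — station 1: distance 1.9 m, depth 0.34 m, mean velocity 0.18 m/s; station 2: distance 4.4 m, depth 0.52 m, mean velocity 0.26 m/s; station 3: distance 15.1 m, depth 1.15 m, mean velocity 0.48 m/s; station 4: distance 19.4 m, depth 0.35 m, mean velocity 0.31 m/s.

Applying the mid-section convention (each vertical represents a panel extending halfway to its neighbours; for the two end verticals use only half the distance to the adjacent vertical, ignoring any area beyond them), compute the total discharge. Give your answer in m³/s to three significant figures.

5.34 m³/s

w_1 = (4.4 − 1.9)/2 = 1.25 m; q_1 = 0.18 × 0.34 × 1.25 = 0.07650 m³/s
w_2 = (15.1 − 1.9)/2 = 6.6 m; q_2 = 0.26 × 0.52 × 6.6 = 0.8923 m³/s
w_3 = (19.4 − 4.4)/2 = 7.5 m; q_3 = 0.48 × 1.15 × 7.5 = 4.140 m³/s
w_4 = (19.4 − 15.1)/2 = 2.15 m; q_4 = 0.31 × 0.35 × 2.15 = 0.2333 m³/s
Q = Σ qᵢ = 5.342 m³/s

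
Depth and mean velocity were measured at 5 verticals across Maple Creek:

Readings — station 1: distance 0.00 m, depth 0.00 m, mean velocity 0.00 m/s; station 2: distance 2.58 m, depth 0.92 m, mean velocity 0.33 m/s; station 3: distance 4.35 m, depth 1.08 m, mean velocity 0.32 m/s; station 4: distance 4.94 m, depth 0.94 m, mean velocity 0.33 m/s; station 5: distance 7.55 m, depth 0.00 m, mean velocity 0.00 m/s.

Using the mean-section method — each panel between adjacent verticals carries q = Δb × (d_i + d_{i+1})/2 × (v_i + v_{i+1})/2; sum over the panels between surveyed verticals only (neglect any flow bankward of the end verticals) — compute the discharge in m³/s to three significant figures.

1.17 m³/s

Panel 1-2: Δb = 2.58 m, d̄ = (0.00+0.92)/2 = 0.46, v̄ = (0.00+0.33)/2 = 0.165 → q = 2.58×0.46×0.165 = 0.1958 m³/s
Panel 2-3: Δb = 1.77 m, d̄ = (0.92+1.08)/2 = 1, v̄ = (0.33+0.32)/2 = 0.325 → q = 1.77×1×0.325 = 0.5753 m³/s
Panel 3-4: Δb = 0.59 m, d̄ = (1.08+0.94)/2 = 1.01, v̄ = (0.32+0.33)/2 = 0.325 → q = 0.59×1.01×0.325 = 0.1937 m³/s
Panel 4-5: Δb = 2.61 m, d̄ = (0.94+0.00)/2 = 0.47, v̄ = (0.33+0.00)/2 = 0.165 → q = 2.61×0.47×0.165 = 0.2024 m³/s
Q = Σ q = 1.167 m³/s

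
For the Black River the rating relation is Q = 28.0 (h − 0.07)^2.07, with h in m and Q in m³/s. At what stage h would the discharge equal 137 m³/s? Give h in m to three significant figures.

2.22 m

h − h₀ = (Q/C)^(1/b) = (137/28.0)^(1/2.07) = 2.153 m
h = 0.07 + 2.153 = 2.223 m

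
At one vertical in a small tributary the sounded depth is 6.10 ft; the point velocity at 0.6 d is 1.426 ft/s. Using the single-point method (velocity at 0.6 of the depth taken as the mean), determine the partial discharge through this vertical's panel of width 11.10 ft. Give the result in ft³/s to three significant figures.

v̄ = v₀.₆ = 1.426 ft/s
q = v̄ × d × w = 1.426 × 6.10 × 11.10 = 96.55 ft³/s

96.6 ft³/s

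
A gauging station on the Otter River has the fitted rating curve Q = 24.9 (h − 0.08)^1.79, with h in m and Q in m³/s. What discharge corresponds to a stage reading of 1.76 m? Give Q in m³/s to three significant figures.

63.0 m³/s

Q = 24.9 × (1.76 − 0.08)^1.79 = 24.9 × 1.68^1.79 = 63.02 m³/s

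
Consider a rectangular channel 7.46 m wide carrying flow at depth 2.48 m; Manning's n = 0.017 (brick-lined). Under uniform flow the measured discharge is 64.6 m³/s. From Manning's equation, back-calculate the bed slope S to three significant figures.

0.00207

A = b·y = 7.46 × 2.48 = 18.50 m²
P = b + 2y = 7.46 + 2×2.48 = 12.42 m
R = A/P = 18.50/12.42 = 1.490 m
S = (Q·n / (1·A·R^(2/3)))² = (64.6×0.017 / (1×18.50×1.304))² = 0.002071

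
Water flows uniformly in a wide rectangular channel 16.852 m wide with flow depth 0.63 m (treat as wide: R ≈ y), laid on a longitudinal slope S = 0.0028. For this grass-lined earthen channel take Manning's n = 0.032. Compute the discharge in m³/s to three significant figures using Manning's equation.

12.9 m³/s

A = b·y = 16.852 × 0.63 = 10.62 m²
Wide channel: R ≈ y = 0.63 m
Q = (1/n)·A·R^(2/3)·S^(1/2) = (1/0.032) × 10.62 × 0.6300^(2/3) × 0.0028^(1/2) = 12.90 m³/s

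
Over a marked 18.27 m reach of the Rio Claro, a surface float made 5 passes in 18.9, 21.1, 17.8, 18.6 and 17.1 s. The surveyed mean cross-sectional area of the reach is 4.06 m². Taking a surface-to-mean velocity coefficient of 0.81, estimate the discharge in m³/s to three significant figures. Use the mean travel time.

t̄ = (18.9 + 21.1 + 17.8 + 18.6 + 17.1) / 5 = 18.7 s
v_surface = L / t̄ = 18.27 / 18.7 = 0.9770 m/s
v_mean = 0.81 × 0.9770 = 0.7914 m/s
Q = A × v_mean = 4.06 × 0.7914 = 3.213 m³/s

3.21 m³/s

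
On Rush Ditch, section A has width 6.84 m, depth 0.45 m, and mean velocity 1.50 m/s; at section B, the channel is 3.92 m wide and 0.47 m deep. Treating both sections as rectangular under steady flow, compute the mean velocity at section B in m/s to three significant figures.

Q = A₁V₁ = (6.84×0.45) × 1.50 = 4.617 m³/s
A₂ = 3.92 × 0.47 = 1.842 m²
V₂ = Q/A₂ = 4.617/1.842 = 2.506 m/s

2.51 m/s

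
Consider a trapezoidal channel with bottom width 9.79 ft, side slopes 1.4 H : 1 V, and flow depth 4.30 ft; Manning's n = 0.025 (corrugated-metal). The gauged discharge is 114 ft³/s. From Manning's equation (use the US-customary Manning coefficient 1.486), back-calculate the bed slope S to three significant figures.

0.000205

A = (b + z·y)·y = (9.79 + 1.4×4.30)×4.30 = 67.98 ft²
P = b + 2y√(1+z²) = 9.79 + 2×4.30×√(1+1.4²) = 24.59 ft
R = A/P = 67.98/24.59 = 2.765 ft
S = (Q·n / (1.486·A·R^(2/3)))² = (114×0.025 / (1.486×67.98×1.970))² = 0.0002051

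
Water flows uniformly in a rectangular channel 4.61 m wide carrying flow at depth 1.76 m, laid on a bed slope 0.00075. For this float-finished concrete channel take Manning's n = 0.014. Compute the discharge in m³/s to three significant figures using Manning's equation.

A = b·y = 4.61 × 1.76 = 8.114 m²
P = b + 2y = 4.61 + 2×1.76 = 8.130 m
R = A/P = 8.114/8.130 = 0.9980 m
Q = (1/n)·A·R^(2/3)·S^(1/2) = (1/0.014) × 8.114 × 0.9980^(2/3) × 0.00075^(1/2) = 15.85 m³/s

15.9 m³/s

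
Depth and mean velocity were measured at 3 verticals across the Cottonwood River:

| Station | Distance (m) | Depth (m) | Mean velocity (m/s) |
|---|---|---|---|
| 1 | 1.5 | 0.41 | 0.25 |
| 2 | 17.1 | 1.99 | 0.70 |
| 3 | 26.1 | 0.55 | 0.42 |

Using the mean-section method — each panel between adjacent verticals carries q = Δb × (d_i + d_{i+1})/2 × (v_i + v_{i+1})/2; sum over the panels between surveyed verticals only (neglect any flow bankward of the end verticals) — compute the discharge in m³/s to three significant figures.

15.3 m³/s

Panel 1-2: Δb = 15.6 m, d̄ = (0.41+1.99)/2 = 1.2, v̄ = (0.25+0.70)/2 = 0.475 → q = 15.6×1.2×0.475 = 8.892 m³/s
Panel 2-3: Δb = 9 m, d̄ = (1.99+0.55)/2 = 1.27, v̄ = (0.70+0.42)/2 = 0.56 → q = 9×1.27×0.56 = 6.401 m³/s
Q = Σ q = 15.29 m³/s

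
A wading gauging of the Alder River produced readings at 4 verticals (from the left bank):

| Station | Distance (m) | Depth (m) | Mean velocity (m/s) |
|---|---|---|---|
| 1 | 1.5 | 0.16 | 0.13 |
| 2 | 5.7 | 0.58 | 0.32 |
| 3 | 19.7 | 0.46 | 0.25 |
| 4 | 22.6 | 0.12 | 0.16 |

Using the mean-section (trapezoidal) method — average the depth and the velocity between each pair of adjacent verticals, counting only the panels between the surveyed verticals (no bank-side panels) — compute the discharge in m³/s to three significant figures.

2.60 m³/s

Panel 1-2: Δb = 4.2 m, d̄ = (0.16+0.58)/2 = 0.37, v̄ = (0.13+0.32)/2 = 0.225 → q = 4.2×0.37×0.225 = 0.3497 m³/s
Panel 2-3: Δb = 14 m, d̄ = (0.58+0.46)/2 = 0.52, v̄ = (0.32+0.25)/2 = 0.285 → q = 14×0.52×0.285 = 2.075 m³/s
Panel 3-4: Δb = 2.9 m, d̄ = (0.46+0.12)/2 = 0.29, v̄ = (0.25+0.16)/2 = 0.205 → q = 2.9×0.29×0.205 = 0.1724 m³/s
Q = Σ q = 2.597 m³/s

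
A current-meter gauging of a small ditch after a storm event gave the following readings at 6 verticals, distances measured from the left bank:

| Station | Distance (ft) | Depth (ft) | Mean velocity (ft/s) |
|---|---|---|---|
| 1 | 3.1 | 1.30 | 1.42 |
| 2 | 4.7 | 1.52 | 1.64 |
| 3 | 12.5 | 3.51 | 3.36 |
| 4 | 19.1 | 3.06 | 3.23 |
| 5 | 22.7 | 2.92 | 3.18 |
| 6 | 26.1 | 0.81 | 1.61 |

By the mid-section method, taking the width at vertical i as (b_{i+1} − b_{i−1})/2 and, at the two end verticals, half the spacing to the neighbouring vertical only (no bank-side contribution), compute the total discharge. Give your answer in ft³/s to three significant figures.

w_1 = (4.7 − 3.1)/2 = 0.8 ft; q_1 = 1.42 × 1.30 × 0.8 = 1.477 ft³/s
w_2 = (12.5 − 3.1)/2 = 4.7 ft; q_2 = 1.64 × 1.52 × 4.7 = 11.72 ft³/s
w_3 = (19.1 − 4.7)/2 = 7.2 ft; q_3 = 3.36 × 3.51 × 7.2 = 84.91 ft³/s
w_4 = (22.7 − 12.5)/2 = 5.1 ft; q_4 = 3.23 × 3.06 × 5.1 = 50.41 ft³/s
w_5 = (26.1 − 19.1)/2 = 3.5 ft; q_5 = 3.18 × 2.92 × 3.5 = 32.50 ft³/s
w_6 = (26.1 − 22.7)/2 = 1.7 ft; q_6 = 1.61 × 0.81 × 1.7 = 2.217 ft³/s
Q = Σ qᵢ = 183.2 ft³/s

183 ft³/s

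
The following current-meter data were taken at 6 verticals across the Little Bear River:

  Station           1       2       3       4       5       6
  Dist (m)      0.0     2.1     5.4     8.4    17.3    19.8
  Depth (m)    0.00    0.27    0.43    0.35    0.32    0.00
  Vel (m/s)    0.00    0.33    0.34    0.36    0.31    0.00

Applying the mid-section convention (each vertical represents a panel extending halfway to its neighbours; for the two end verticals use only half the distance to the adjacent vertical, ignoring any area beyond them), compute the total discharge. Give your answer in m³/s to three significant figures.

2.02 m³/s

w_2 = (5.4 − 0.0)/2 = 2.7 m; q_2 = 0.33 × 0.27 × 2.7 = 0.2406 m³/s
w_3 = (8.4 − 2.1)/2 = 3.15 m; q_3 = 0.34 × 0.43 × 3.15 = 0.4605 m³/s
w_4 = (17.3 − 5.4)/2 = 5.95 m; q_4 = 0.36 × 0.35 × 5.95 = 0.7497 m³/s
w_5 = (19.8 − 8.4)/2 = 5.7 m; q_5 = 0.31 × 0.32 × 5.7 = 0.5654 m³/s
Stations 1, 6 contribute zero (depth or velocity is 0).
Q = Σ qᵢ = 2.016 m³/s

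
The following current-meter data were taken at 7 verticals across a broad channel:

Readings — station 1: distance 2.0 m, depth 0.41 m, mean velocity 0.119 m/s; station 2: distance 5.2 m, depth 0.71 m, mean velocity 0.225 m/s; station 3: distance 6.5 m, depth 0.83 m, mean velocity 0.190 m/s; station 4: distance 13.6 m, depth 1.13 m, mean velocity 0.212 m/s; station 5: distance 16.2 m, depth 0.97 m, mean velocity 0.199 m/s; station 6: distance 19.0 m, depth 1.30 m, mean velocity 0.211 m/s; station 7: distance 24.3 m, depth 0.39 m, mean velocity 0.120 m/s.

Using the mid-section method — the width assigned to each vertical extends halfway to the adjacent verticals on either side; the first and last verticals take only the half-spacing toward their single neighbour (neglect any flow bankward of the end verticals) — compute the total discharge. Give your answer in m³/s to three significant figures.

w_1 = (5.2 − 2.0)/2 = 1.6 m; q_1 = 0.119 × 0.41 × 1.6 = 0.07806 m³/s
w_2 = (6.5 − 2.0)/2 = 2.25 m; q_2 = 0.225 × 0.71 × 2.25 = 0.3594 m³/s
w_3 = (13.6 − 5.2)/2 = 4.2 m; q_3 = 0.190 × 0.83 × 4.2 = 0.6623 m³/s
w_4 = (16.2 − 6.5)/2 = 4.85 m; q_4 = 0.212 × 1.13 × 4.85 = 1.162 m³/s
w_5 = (19.0 − 13.6)/2 = 2.7 m; q_5 = 0.199 × 0.97 × 2.7 = 0.5212 m³/s
w_6 = (24.3 − 16.2)/2 = 4.05 m; q_6 = 0.211 × 1.30 × 4.05 = 1.111 m³/s
w_7 = (24.3 − 19.0)/2 = 2.65 m; q_7 = 0.120 × 0.39 × 2.65 = 0.1240 m³/s
Q = Σ qᵢ = 4.018 m³/s

4.02 m³/s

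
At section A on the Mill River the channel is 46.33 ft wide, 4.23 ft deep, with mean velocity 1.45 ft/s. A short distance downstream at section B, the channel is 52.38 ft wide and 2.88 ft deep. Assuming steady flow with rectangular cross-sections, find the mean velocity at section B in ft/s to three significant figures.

1.88 ft/s

Q = A₁V₁ = (46.33×4.23) × 1.45 = 284.2 ft³/s
A₂ = 52.38 × 2.88 = 150.9 ft²
V₂ = Q/A₂ = 284.2/150.9 = 1.884 ft/s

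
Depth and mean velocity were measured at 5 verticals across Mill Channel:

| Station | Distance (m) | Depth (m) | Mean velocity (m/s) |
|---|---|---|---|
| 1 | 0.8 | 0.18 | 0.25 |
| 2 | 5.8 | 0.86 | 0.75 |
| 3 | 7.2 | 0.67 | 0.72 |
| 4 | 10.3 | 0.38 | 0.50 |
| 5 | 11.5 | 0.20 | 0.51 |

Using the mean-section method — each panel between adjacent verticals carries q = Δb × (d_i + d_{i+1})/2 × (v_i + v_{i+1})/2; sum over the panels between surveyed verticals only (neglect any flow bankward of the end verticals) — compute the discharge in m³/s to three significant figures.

3.26 m³/s

Panel 1-2: Δb = 5 m, d̄ = (0.18+0.86)/2 = 0.52, v̄ = (0.25+0.75)/2 = 0.5 → q = 5×0.52×0.5 = 1.300 m³/s
Panel 2-3: Δb = 1.4 m, d̄ = (0.86+0.67)/2 = 0.765, v̄ = (0.75+0.72)/2 = 0.735 → q = 1.4×0.765×0.735 = 0.7872 m³/s
Panel 3-4: Δb = 3.1 m, d̄ = (0.67+0.38)/2 = 0.525, v̄ = (0.72+0.50)/2 = 0.61 → q = 3.1×0.525×0.61 = 0.9928 m³/s
Panel 4-5: Δb = 1.2 m, d̄ = (0.38+0.20)/2 = 0.29, v̄ = (0.50+0.51)/2 = 0.505 → q = 1.2×0.29×0.505 = 0.1757 m³/s
Q = Σ q = 3.256 m³/s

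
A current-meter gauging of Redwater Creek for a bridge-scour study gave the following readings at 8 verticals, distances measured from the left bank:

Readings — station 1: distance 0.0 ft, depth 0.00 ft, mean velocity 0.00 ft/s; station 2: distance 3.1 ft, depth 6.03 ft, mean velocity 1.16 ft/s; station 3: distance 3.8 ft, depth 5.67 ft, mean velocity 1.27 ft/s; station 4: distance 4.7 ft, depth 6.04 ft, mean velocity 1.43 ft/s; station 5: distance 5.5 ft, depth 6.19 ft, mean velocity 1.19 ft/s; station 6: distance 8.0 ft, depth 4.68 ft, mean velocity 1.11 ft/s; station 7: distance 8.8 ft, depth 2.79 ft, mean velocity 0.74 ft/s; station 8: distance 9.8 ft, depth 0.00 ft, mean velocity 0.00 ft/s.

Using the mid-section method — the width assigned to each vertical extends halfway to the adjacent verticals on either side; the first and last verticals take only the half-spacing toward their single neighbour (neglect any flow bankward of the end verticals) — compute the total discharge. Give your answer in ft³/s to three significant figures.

w_2 = (3.8 − 0.0)/2 = 1.9 ft; q_2 = 1.16 × 6.03 × 1.9 = 13.29 ft³/s
w_3 = (4.7 − 3.1)/2 = 0.8 ft; q_3 = 1.27 × 5.67 × 0.8 = 5.761 ft³/s
w_4 = (5.5 − 3.8)/2 = 0.85 ft; q_4 = 1.43 × 6.04 × 0.85 = 7.342 ft³/s
w_5 = (8.0 − 4.7)/2 = 1.65 ft; q_5 = 1.19 × 6.19 × 1.65 = 12.15 ft³/s
w_6 = (8.8 − 5.5)/2 = 1.65 ft; q_6 = 1.11 × 4.68 × 1.65 = 8.571 ft³/s
w_7 = (9.8 − 8.0)/2 = 0.9 ft; q_7 = 0.74 × 2.79 × 0.9 = 1.858 ft³/s
Stations 1, 8 contribute zero (depth or velocity is 0).
Q = Σ qᵢ = 48.98 ft³/s

49.0 ft³/s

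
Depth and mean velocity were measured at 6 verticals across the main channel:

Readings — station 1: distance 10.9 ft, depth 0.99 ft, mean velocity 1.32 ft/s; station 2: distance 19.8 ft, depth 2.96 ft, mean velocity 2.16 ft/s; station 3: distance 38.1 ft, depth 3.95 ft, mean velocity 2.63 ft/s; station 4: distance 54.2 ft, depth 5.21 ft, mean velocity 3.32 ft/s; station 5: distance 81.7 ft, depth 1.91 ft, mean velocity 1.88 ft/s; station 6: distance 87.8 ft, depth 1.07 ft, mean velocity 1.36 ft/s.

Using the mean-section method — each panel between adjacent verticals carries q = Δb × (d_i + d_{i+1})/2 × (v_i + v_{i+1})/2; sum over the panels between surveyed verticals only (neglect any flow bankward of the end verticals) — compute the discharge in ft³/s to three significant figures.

Panel 1-2: Δb = 8.9 ft, d̄ = (0.99+2.96)/2 = 1.975, v̄ = (1.32+2.16)/2 = 1.74 → q = 8.9×1.975×1.74 = 30.58 ft³/s
Panel 2-3: Δb = 18.3 ft, d̄ = (2.96+3.95)/2 = 3.455, v̄ = (2.16+2.63)/2 = 2.395 → q = 18.3×3.455×2.395 = 151.4 ft³/s
Panel 3-4: Δb = 16.1 ft, d̄ = (3.95+5.21)/2 = 4.58, v̄ = (2.63+3.32)/2 = 2.975 → q = 16.1×4.58×2.975 = 219.4 ft³/s
Panel 4-5: Δb = 27.5 ft, d̄ = (5.21+1.91)/2 = 3.56, v̄ = (3.32+1.88)/2 = 2.6 → q = 27.5×3.56×2.6 = 254.5 ft³/s
Panel 5-6: Δb = 6.1 ft, d̄ = (1.91+1.07)/2 = 1.49, v̄ = (1.88+1.36)/2 = 1.62 → q = 6.1×1.49×1.62 = 14.72 ft³/s
Q = Σ q = 670.6 ft³/s

671 ft³/s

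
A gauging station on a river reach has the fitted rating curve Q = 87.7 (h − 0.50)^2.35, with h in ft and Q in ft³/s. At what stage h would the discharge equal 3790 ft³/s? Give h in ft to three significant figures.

h − h₀ = (Q/C)^(1/b) = (3790/87.7)^(1/2.35) = 4.966 ft
h = 0.50 + 4.966 = 5.466 ft

5.47 ft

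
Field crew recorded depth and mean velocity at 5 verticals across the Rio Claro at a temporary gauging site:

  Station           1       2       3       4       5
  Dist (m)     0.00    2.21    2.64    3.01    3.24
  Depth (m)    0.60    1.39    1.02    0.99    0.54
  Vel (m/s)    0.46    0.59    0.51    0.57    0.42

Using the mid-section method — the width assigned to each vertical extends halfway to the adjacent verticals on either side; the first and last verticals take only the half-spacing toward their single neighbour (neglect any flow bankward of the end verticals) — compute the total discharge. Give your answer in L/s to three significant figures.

1790 L/s

w_1 = (2.21 − 0.00)/2 = 1.105 m; q_1 = 0.46 × 0.60 × 1.105 = 0.3050 m³/s
w_2 = (2.64 − 0.00)/2 = 1.32 m; q_2 = 0.59 × 1.39 × 1.32 = 1.083 m³/s
w_3 = (3.01 − 2.21)/2 = 0.4 m; q_3 = 0.51 × 1.02 × 0.4 = 0.2081 m³/s
w_4 = (3.24 − 2.64)/2 = 0.3 m; q_4 = 0.57 × 0.99 × 0.3 = 0.1693 m³/s
w_5 = (3.24 − 3.01)/2 = 0.115 m; q_5 = 0.42 × 0.54 × 0.115 = 0.02608 m³/s
Q = Σ qᵢ = 1.791 m³/s
= 1.791 × 1000 = 1791 L/s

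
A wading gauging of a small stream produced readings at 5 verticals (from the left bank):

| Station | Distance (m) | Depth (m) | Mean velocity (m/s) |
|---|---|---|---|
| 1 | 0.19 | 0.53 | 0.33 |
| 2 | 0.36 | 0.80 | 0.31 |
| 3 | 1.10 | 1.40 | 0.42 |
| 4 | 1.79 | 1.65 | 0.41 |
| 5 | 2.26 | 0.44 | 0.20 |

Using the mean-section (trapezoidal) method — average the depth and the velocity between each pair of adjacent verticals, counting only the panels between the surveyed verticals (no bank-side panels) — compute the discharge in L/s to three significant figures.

920 L/s

Panel 1-2: Δb = 0.17 m, d̄ = (0.53+0.80)/2 = 0.665, v̄ = (0.33+0.31)/2 = 0.32 → q = 0.17×0.665×0.32 = 0.03618 m³/s
Panel 2-3: Δb = 0.74 m, d̄ = (0.80+1.40)/2 = 1.1, v̄ = (0.31+0.42)/2 = 0.365 → q = 0.74×1.1×0.365 = 0.2971 m³/s
Panel 3-4: Δb = 0.69 m, d̄ = (1.40+1.65)/2 = 1.525, v̄ = (0.42+0.41)/2 = 0.415 → q = 0.69×1.525×0.415 = 0.4367 m³/s
Panel 4-5: Δb = 0.47 m, d̄ = (1.65+0.44)/2 = 1.045, v̄ = (0.41+0.20)/2 = 0.305 → q = 0.47×1.045×0.305 = 0.1498 m³/s
Q = Σ q = 0.9198 m³/s
= 0.9198 × 1000 = 919.8 L/s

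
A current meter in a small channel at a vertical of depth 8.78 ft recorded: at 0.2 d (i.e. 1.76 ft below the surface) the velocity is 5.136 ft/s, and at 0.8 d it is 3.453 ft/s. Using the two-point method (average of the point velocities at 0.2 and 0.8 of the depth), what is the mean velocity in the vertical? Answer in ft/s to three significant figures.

v̄ = (5.136 + 3.453) / 2 = 4.295 ft/s

4.29 ft/s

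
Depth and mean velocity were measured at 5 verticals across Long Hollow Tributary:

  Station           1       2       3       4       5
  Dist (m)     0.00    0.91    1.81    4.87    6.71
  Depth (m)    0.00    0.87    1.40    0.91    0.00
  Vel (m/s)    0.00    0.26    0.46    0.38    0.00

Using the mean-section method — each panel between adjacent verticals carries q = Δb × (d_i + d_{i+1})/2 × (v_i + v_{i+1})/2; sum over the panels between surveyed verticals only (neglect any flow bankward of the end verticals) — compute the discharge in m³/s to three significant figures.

2.06 m³/s

Panel 1-2: Δb = 0.91 m, d̄ = (0.00+0.87)/2 = 0.435, v̄ = (0.00+0.26)/2 = 0.13 → q = 0.91×0.435×0.13 = 0.05146 m³/s
Panel 2-3: Δb = 0.9 m, d̄ = (0.87+1.40)/2 = 1.135, v̄ = (0.26+0.46)/2 = 0.36 → q = 0.9×1.135×0.36 = 0.3677 m³/s
Panel 3-4: Δb = 3.06 m, d̄ = (1.40+0.91)/2 = 1.155, v̄ = (0.46+0.38)/2 = 0.42 → q = 3.06×1.155×0.42 = 1.484 m³/s
Panel 4-5: Δb = 1.84 m, d̄ = (0.91+0.00)/2 = 0.455, v̄ = (0.38+0.00)/2 = 0.19 → q = 1.84×0.455×0.19 = 0.1591 m³/s
Q = Σ q = 2.063 m³/s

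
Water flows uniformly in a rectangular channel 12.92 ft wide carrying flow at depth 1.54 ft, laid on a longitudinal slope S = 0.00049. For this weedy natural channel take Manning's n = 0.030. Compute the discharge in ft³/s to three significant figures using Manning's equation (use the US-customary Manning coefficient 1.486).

A = b·y = 12.92 × 1.54 = 19.90 ft²
P = b + 2y = 12.92 + 2×1.54 = 16.00 ft
R = A/P = 19.90/16.00 = 1.244 ft
Q = (1.486/n)·A·R^(2/3)·S^(1/2) = (1.486/0.030) × 19.90 × 1.244^(2/3) × 0.00049^(1/2) = 25.23 ft³/s

25.2 ft³/s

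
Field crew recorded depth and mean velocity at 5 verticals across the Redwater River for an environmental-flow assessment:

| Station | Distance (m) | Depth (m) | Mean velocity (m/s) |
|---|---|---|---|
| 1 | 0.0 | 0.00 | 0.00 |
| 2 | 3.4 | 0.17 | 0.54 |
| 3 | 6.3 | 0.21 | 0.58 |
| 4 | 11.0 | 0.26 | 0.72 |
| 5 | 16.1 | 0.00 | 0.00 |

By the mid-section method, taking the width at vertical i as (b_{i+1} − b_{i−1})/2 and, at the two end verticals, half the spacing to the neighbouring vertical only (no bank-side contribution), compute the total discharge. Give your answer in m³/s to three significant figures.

1.67 m³/s

w_2 = (6.3 − 0.0)/2 = 3.15 m; q_2 = 0.54 × 0.17 × 3.15 = 0.2892 m³/s
w_3 = (11.0 − 3.4)/2 = 3.8 m; q_3 = 0.58 × 0.21 × 3.8 = 0.4628 m³/s
w_4 = (16.1 − 6.3)/2 = 4.9 m; q_4 = 0.72 × 0.26 × 4.9 = 0.9173 m³/s
Stations 1, 5 contribute zero (depth or velocity is 0).
Q = Σ qᵢ = 1.669 m³/s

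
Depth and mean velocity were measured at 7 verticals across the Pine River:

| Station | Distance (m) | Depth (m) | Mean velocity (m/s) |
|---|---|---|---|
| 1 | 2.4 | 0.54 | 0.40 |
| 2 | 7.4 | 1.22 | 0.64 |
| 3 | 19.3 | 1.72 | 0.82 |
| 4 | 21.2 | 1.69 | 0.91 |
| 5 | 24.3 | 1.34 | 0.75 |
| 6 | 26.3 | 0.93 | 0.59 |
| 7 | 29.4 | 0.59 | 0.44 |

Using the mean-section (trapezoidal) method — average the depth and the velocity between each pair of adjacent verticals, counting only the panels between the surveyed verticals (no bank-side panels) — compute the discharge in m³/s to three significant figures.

24.5 m³/s

Panel 1-2: Δb = 5 m, d̄ = (0.54+1.22)/2 = 0.88, v̄ = (0.40+0.64)/2 = 0.52 → q = 5×0.88×0.52 = 2.288 m³/s
Panel 2-3: Δb = 11.9 m, d̄ = (1.22+1.72)/2 = 1.47, v̄ = (0.64+0.82)/2 = 0.73 → q = 11.9×1.47×0.73 = 12.77 m³/s
Panel 3-4: Δb = 1.9 m, d̄ = (1.72+1.69)/2 = 1.705, v̄ = (0.82+0.91)/2 = 0.865 → q = 1.9×1.705×0.865 = 2.802 m³/s
Panel 4-5: Δb = 3.1 m, d̄ = (1.69+1.34)/2 = 1.515, v̄ = (0.91+0.75)/2 = 0.83 → q = 3.1×1.515×0.83 = 3.898 m³/s
Panel 5-6: Δb = 2 m, d̄ = (1.34+0.93)/2 = 1.135, v̄ = (0.75+0.59)/2 = 0.67 → q = 2×1.135×0.67 = 1.521 m³/s
Panel 6-7: Δb = 3.1 m, d̄ = (0.93+0.59)/2 = 0.76, v̄ = (0.59+0.44)/2 = 0.515 → q = 3.1×0.76×0.515 = 1.213 m³/s
Q = Σ q = 24.49 m³/s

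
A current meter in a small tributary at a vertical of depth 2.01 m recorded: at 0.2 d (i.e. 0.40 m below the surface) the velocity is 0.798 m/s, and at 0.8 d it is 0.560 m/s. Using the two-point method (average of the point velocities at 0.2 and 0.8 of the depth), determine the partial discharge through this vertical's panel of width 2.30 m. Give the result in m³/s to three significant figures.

v̄ = (0.798 + 0.560) / 2 = 0.6790 m/s
q = v̄ × d × w = 0.6790 × 2.01 × 2.30 = 3.139 m³/s

3.14 m³/s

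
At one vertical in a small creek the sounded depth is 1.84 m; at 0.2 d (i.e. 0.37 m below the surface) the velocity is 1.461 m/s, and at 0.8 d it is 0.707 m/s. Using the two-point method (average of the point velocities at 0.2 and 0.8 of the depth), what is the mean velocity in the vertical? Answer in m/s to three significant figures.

v̄ = (1.461 + 0.707) / 2 = 1.084 m/s

1.08 m/s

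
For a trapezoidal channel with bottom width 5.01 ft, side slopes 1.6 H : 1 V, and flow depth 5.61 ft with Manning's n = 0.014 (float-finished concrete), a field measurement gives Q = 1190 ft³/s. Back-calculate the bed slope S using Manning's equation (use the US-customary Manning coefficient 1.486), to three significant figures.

A = (b + z·y)·y = (5.01 + 1.6×5.61)×5.61 = 78.46 ft²
P = b + 2y√(1+z²) = 5.01 + 2×5.61×√(1+1.6²) = 26.18 ft
R = A/P = 78.46/26.18 = 2.997 ft
S = (Q·n / (1.486·A·R^(2/3)))² = (1190×0.014 / (1.486×78.46×2.079))² = 0.004725

0.00473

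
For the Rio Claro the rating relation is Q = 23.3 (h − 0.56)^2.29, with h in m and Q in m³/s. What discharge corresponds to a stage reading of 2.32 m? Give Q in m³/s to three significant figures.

85.0 m³/s

Q = 23.3 × (2.32 − 0.56)^2.29 = 23.3 × 1.76^2.29 = 85.03 m³/s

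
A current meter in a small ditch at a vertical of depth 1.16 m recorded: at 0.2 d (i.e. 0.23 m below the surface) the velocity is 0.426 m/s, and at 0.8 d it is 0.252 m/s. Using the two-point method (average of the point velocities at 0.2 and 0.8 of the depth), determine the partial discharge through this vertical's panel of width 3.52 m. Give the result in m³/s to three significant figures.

v̄ = (0.426 + 0.252) / 2 = 0.3390 m/s
q = v̄ × d × w = 0.3390 × 1.16 × 3.52 = 1.384 m³/s

1.38 m³/s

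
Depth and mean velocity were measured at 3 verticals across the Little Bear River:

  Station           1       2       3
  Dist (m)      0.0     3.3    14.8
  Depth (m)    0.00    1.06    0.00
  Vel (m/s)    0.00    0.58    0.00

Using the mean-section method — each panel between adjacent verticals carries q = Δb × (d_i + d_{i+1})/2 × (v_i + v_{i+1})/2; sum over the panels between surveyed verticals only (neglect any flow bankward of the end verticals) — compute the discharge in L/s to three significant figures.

2270 L/s

Panel 1-2: Δb = 3.3 m, d̄ = (0.00+1.06)/2 = 0.53, v̄ = (0.00+0.58)/2 = 0.29 → q = 3.3×0.53×0.29 = 0.5072 m³/s
Panel 2-3: Δb = 11.5 m, d̄ = (1.06+0.00)/2 = 0.53, v̄ = (0.58+0.00)/2 = 0.29 → q = 11.5×0.53×0.29 = 1.768 m³/s
Q = Σ q = 2.275 m³/s
= 2.275 × 1000 = 2275 L/s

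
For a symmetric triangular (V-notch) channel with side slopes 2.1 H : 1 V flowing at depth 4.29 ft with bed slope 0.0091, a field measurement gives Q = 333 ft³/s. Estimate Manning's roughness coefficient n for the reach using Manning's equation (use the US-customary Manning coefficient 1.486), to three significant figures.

0.0256

A = z·y² = 2.1×4.29² = 38.65 ft²
P = 2y√(1+z²) = 2×4.29×√(1+2.1²) = 19.96 ft
R = A/P = 38.65/19.96 = 1.937 ft
n = (1.486/Q)·A·R^(2/3)·S^(1/2) = (1.486/333) × 38.65 × 1.554 × 0.09539 = 0.02556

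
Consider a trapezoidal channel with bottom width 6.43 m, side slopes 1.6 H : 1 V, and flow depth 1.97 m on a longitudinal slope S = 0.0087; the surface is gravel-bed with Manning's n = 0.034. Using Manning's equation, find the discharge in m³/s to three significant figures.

63.6 m³/s

A = (b + z·y)·y = (6.43 + 1.6×1.97)×1.97 = 18.88 m²
P = b + 2y√(1+z²) = 6.43 + 2×1.97×√(1+1.6²) = 13.86 m
R = A/P = 18.88/13.86 = 1.362 m
Q = (1/n)·A·R^(2/3)·S^(1/2) = (1/0.034) × 18.88 × 1.362^(2/3) × 0.0087^(1/2) = 63.61 m³/s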